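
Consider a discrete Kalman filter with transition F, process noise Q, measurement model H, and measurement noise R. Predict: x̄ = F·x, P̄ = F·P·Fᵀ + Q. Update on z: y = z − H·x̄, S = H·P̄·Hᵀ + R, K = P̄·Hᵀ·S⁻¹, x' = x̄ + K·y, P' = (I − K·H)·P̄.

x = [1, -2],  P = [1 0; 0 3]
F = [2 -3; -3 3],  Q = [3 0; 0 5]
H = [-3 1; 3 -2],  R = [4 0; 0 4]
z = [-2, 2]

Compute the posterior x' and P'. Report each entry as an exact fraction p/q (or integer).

x' = [698/1681, -924/1681]
P' = [6644/8405 10452/8405; 10452/8405 22616/8405]

x̄ = F·x = [8, -9]
P̄ = F·P·Fᵀ + Q = [34 -33; -33 41]
y = z − H·x̄ = [31, -40]
S = H·P̄·Hᵀ + R = [549 -685; -685 870]
K = P̄·Hᵀ·S⁻¹ = [-474/1681 -243/8405; -437/1681 -3469/8405]
x' = x̄ + K·y = [698/1681, -924/1681]
P' = (I − K·H)·P̄ = [6644/8405 10452/8405; 10452/8405 22616/8405]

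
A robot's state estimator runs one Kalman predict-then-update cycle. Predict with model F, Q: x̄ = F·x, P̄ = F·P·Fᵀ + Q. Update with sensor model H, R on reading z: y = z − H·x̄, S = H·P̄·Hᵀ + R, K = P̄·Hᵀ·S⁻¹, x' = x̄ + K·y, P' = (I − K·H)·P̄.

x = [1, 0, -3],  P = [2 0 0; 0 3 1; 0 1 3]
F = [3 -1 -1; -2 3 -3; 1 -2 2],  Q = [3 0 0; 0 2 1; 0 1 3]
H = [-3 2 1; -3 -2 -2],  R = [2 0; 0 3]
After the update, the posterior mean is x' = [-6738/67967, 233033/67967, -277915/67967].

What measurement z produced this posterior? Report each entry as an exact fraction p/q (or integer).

x̄ = F·x = [6, 7, -5]
P̄ = F·P·Fᵀ + Q = [29 -12 6; -12 46 -27; 6 -27 21]
S = H·P̄·Hᵀ + R = [468 215; 215 244]
K = P̄·Hᵀ·S⁻¹ = [-9495/67967 -12525/67967; 25074/67967 -22651/67967; -11154/67967 8157/67967]
x' − x̄ = [-414540/67967, -242736/67967, 61920/67967] = K·y
y = (KᵀK)⁻¹·Kᵀ·(x' − x̄) = [12, 24]
z = y + H·x̄ = [12, 24] + [-9, -22] = [3, 2]

z = [3, 2]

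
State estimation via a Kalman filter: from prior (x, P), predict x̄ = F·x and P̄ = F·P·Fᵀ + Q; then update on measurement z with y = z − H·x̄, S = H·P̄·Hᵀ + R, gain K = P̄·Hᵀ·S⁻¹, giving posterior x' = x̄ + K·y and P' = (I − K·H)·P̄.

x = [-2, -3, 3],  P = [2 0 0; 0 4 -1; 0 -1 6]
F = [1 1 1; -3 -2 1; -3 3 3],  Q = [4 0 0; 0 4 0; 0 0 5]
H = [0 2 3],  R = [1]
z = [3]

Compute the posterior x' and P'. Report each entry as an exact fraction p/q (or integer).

x̄ = F·x = [-2, 15, 6]
P̄ = F·P·Fᵀ + Q = [14 -7 18; -7 48 15; 18 15 95]
y = z − H·x̄ = [-45]
S = H·P̄·Hᵀ + R = [1228]
K = P̄·Hᵀ·S⁻¹ = [10/307; 141/1228; 315/1228]
x' = x̄ + K·y = [-1064/307, 12075/1228, -6807/1228]
P' = (I − K·H)·P̄ = [3898/307 -3559/307 2376/307; -3559/307 39063/1228 -25995/1228; 2376/307 -25995/1228 17435/1228]

x' = [-1064/307, 12075/1228, -6807/1228]
P' = [3898/307 -3559/307 2376/307; -3559/307 39063/1228 -25995/1228; 2376/307 -25995/1228 17435/1228]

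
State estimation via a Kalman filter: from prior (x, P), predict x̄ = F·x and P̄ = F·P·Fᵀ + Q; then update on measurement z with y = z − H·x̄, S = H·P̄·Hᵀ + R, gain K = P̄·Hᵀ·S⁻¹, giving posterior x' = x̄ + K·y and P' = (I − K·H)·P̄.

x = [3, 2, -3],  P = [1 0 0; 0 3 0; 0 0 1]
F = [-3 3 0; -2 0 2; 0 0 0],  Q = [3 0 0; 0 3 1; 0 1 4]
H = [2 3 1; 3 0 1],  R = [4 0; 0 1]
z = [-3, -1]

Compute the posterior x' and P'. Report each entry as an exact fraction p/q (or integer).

x' = [-118/171, -733/513, 680/513]
P' = [2056/3819 619/11457 -14645/11457; 619/11457 17344/34371 -12662/34371; -14645/11457 -12662/34371 131104/34371]

x̄ = F·x = [-3, -12, 0]
P̄ = F·P·Fᵀ + Q = [39 6 0; 6 11 1; 0 1 4]
y = z − H·x̄ = [39, 8]
S = H·P̄·Hᵀ + R = [341 295; 295 356]
K = P̄·Hᵀ·S⁻¹ = [-113/11457 3859/11457; 10771/34371 -7091/34371; 1312/34371 -701/34371]
x' = x̄ + K·y = [-118/171, -733/513, 680/513]
P' = (I − K·H)·P̄ = [2056/3819 619/11457 -14645/11457; 619/11457 17344/34371 -12662/34371; -14645/11457 -12662/34371 131104/34371]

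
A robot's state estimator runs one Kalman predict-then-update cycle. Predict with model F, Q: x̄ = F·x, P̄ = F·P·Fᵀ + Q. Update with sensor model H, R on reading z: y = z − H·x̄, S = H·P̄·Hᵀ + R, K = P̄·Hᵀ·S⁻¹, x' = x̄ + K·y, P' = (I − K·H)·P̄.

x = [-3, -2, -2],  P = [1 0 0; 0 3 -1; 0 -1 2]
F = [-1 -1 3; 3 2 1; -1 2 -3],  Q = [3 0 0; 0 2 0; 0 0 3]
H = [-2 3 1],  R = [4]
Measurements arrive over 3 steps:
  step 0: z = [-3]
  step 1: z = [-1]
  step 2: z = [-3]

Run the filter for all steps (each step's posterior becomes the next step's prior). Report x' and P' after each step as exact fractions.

step 0: x̄ = F·x = [-1, -15, 5]
step 0: P̄ = F·P·Fᵀ + Q = [31 -8 -32; -8 21 7; -32 7 46]
step 0: y = z − H·x̄ = [35]
step 0: S = H·P̄·Hᵀ + R = [629]
step 0: K = P̄·Hᵀ·S⁻¹ = [-118/629; 86/629; 131/629]
step 0: x' = x̄ + K·y = [-4759/629, -6425/629, 7730/629]
step 0: P' = (I − K·H)·P̄ = [5575/629 5116/629 -4670/629; 5116/629 5813/629 -6863/629; -4670/629 -6863/629 11773/629]
step 1: x̄ = F·x = [2022/37, -1141/37, -31281/629]
step 1: P̄ = F·P·Fᵀ + Q = [11686/37 -5311/37 -10523/37; -5311/37 5434/37 3872/37; -10523/37 3872/37 170543/629]
step 1: y = z − H·x̄ = [157591/629]
step 1: S = H·P̄·Hᵀ + R = [3993061/629]
step 1: K = P̄·Hᵀ·S⁻¹ = [-847076/3993061; 523532/3993061; 725797/3993061]
step 1: x' = x̄ + K·y = [5987162/3993061, 8029455/3993061, -16737466/3993061]
step 1: P' = (I − K·H)·P̄ = [120400214/3993061 131875825/3993061 -158215351/3993061; 131875825/3993061 150691946/3993061 -186230060/3993061; -158215351/3993061 -186230060/3993061 245162666/3993061]
step 2: x̄ = F·x = [-64229015/3993061, 17282930/3993061, 60284146/3993061]
step 2: P̄ = F·P·Fᵀ + Q = [4819959453/3993061 -2783348769/3993061 -4195394037/3993061; -2783348769/3993061 1827816052/3993061 2360656194/3993061; -4195394037/3993061 2360656194/3993061 3699576489/3993061]
step 2: y = z − H·x̄ = [-252570149/3993061]
step 2: S = H·P̄·Hᵀ + R = [103791429553/3993061]
step 2: K = P̄·Hᵀ·S⁻¹ = [-22185359250/103791429553; 13410801888/103791429553; 2738904735/14827347079]
step 2: x' = x̄ + K·y = [-266227286345/103791429553, -399029270902/103791429553, 50609890279/14827347079]
step 2: P' = (I − K·H)·P̄ = [2023589662869/103791429553 2162679216963/103791429553 -361371394593/14827347079; 2162679216963/103791429553 2469792902692/103791429553 -432911009514/14827347079; -361371394593/14827347079 -432911009514/14827347079 586945858296/14827347079]

step 0: x' = [-4759/629, -6425/629, 7730/629], P' = [5575/629 5116/629 -4670/629; 5116/629 5813/629 -6863/629; -4670/629 -6863/629 11773/629]
step 1: x' = [5987162/3993061, 8029455/3993061, -16737466/3993061], P' = [120400214/3993061 131875825/3993061 -158215351/3993061; 131875825/3993061 150691946/3993061 -186230060/3993061; -158215351/3993061 -186230060/3993061 245162666/3993061]
step 2: x' = [-266227286345/103791429553, -399029270902/103791429553, 50609890279/14827347079], P' = [2023589662869/103791429553 2162679216963/103791429553 -361371394593/14827347079; 2162679216963/103791429553 2469792902692/103791429553 -432911009514/14827347079; -361371394593/14827347079 -432911009514/14827347079 586945858296/14827347079]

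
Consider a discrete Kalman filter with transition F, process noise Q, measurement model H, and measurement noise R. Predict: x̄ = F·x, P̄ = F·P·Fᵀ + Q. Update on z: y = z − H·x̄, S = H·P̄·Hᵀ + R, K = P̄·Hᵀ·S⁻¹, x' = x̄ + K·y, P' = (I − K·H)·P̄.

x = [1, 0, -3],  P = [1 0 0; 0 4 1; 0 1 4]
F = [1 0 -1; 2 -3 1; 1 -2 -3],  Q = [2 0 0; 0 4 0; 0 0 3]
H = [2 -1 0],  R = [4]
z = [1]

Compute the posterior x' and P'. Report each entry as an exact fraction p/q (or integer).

x̄ = F·x = [4, -1, 10]
P̄ = F·P·Fᵀ + Q = [7 1 15; 1 42 21; 15 21 68]
y = z − H·x̄ = [-8]
S = H·P̄·Hᵀ + R = [70]
K = P̄·Hᵀ·S⁻¹ = [13/70; -4/7; 9/70]
x' = x̄ + K·y = [88/35, 25/7, 314/35]
P' = (I − K·H)·P̄ = [321/70 59/7 933/70; 59/7 134/7 183/7; 933/70 183/7 4679/70]

x' = [88/35, 25/7, 314/35]
P' = [321/70 59/7 933/70; 59/7 134/7 183/7; 933/70 183/7 4679/70]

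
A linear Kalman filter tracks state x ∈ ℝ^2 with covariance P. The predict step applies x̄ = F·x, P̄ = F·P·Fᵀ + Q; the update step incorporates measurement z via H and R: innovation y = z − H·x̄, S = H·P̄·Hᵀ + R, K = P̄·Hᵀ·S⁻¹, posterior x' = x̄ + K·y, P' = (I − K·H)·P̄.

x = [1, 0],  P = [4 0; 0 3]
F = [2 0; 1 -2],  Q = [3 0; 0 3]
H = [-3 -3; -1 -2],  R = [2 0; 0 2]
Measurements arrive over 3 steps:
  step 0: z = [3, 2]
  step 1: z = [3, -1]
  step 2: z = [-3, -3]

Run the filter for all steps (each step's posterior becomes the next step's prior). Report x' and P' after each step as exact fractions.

step 0: x̄ = F·x = [2, 1]
step 0: P̄ = F·P·Fᵀ + Q = [19 8; 8 19]
step 0: y = z − H·x̄ = [12, 6]
step 0: S = H·P̄·Hᵀ + R = [488 243; 243 129]
step 0: K = P̄·Hᵀ·S⁻¹ = [-648/1301 2603/3903; 243/1301 -2765/3903]
step 0: x' = x̄ + K·y = [32/1301, -1313/1301]
step 0: P' = (I − K·H)·P̄ = [7798/3903 -6502/3903; -6502/3903 6016/3903]
step 1: x̄ = F·x = [64/1301, 2658/1301]
step 1: P̄ = F·P·Fᵀ + Q = [42901/3903 13868/1301; 13868/1301 23193/1301]
step 1: y = z − H·x̄ = [12069/1301, 4079/1301]
step 1: S = H·P̄·Hᵀ + R = [589666/1301 306871/1301; 306871/1301 495439/3903]
step 1: K = P̄·Hᵀ·S⁻¹ = [-2434956/7405151 2639671/7405151; 296865/7405151 -3253413/7405151]
step 1: x' = x̄ + K·y = [-13947991/7405151, 7682616/7405151]
step 1: P' = (I − K·H)·P̄ = [8525950/7405151 -6902646/7405151; -6902646/7405151 6704736/7405151]
step 2: x̄ = F·x = [-27895982/7405151, -29313223/7405151]
step 2: P̄ = F·P·Fᵀ + Q = [56319253/7405151 44662484/7405151; 44662484/7405151 85170931/7405151]
step 2: y = z − H·x̄ = [-193843068/7405151, -108737881/7405151]
step 2: S = H·P̄·Hᵀ + R = [2092146670/7405151 1081945701/7405151; 1081945701/7405151 590463215/7405151]
step 2: K = P̄·Hᵀ·S⁻¹ = [-2876222844/8741097799 3114210191/8741097799; 356165721/8741097799 -3835507325/8741097799]
step 2: x' = x̄ + K·y = [-3367691447/8741097799, 12396092120/8741097799]
step 2: P' = (I − K·H)·P̄ = [10063384174/8741097799 -8145902278/8741097799; -8145902278/8741097799 7908458464/8741097799]

step 0: x' = [32/1301, -1313/1301], P' = [7798/3903 -6502/3903; -6502/3903 6016/3903]
step 1: x' = [-13947991/7405151, 7682616/7405151], P' = [8525950/7405151 -6902646/7405151; -6902646/7405151 6704736/7405151]
step 2: x' = [-3367691447/8741097799, 12396092120/8741097799], P' = [10063384174/8741097799 -8145902278/8741097799; -8145902278/8741097799 7908458464/8741097799]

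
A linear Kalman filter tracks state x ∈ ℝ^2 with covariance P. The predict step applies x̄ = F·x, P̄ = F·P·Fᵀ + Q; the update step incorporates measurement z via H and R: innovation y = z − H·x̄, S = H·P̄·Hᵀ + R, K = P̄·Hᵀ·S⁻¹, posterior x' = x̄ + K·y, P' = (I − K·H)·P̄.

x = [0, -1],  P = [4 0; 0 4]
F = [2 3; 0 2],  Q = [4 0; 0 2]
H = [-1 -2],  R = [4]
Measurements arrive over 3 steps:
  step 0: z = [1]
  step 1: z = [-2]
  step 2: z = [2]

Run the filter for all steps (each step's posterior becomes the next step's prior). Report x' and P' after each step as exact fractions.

step 0: x̄ = F·x = [-3, -2]
step 0: P̄ = F·P·Fᵀ + Q = [56 24; 24 18]
step 0: y = z − H·x̄ = [-6]
step 0: S = H·P̄·Hᵀ + R = [228]
step 0: K = P̄·Hᵀ·S⁻¹ = [-26/57; -5/19]
step 0: x' = x̄ + K·y = [-5/19, -8/19]
step 0: P' = (I − K·H)·P̄ = [488/57 -64/19; -64/19 42/19]
step 1: x̄ = F·x = [-34/19, -16/19]
step 1: P̄ = F·P·Fᵀ + Q = [1010/57 -4/19; -4/19 206/19]
step 1: y = z − H·x̄ = [-104/19]
step 1: S = H·P̄·Hᵀ + R = [3662/57]
step 1: K = P̄·Hᵀ·S⁻¹ = [-493/1831; -612/1831]
step 1: x' = x̄ + K·y = [-578/1831, 1808/1831]
step 1: P' = (I − K·H)·P̄ = [23916/1831 -10972/1831; -10972/1831 6710/1831]
step 2: x̄ = F·x = [4268/1831, 3616/1831]
step 2: P̄ = F·P·Fᵀ + Q = [31714/1831 -3628/1831; -3628/1831 30502/1831]
step 2: y = z − H·x̄ = [15162/1831]
step 2: S = H·P̄·Hᵀ + R = [146534/1831]
step 2: K = P̄·Hᵀ·S⁻¹ = [-12229/73267; -28688/73267]
step 2: x' = x̄ + K·y = [69518/73267, -92864/73267]
step 2: P' = (I − K·H)·P̄ = [1105676/73267 -528380/73267; -528380/73267 321566/73267]

step 0: x' = [-5/19, -8/19], P' = [488/57 -64/19; -64/19 42/19]
step 1: x' = [-578/1831, 1808/1831], P' = [23916/1831 -10972/1831; -10972/1831 6710/1831]
step 2: x' = [69518/73267, -92864/73267], P' = [1105676/73267 -528380/73267; -528380/73267 321566/73267]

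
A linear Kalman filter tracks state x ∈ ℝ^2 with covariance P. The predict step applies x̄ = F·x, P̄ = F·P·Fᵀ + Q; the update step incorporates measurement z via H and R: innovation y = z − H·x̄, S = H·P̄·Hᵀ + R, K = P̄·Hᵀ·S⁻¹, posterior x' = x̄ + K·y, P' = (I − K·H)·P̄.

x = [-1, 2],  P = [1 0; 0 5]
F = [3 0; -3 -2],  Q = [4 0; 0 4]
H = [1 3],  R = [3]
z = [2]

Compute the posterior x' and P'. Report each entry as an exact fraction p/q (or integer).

x̄ = F·x = [-3, -1]
P̄ = F·P·Fᵀ + Q = [13 -9; -9 33]
y = z − H·x̄ = [8]
S = H·P̄·Hᵀ + R = [259]
K = P̄·Hᵀ·S⁻¹ = [-2/37; 90/259]
x' = x̄ + K·y = [-127/37, 461/259]
P' = (I − K·H)·P̄ = [453/37 -153/37; -153/37 447/259]

x' = [-127/37, 461/259]
P' = [453/37 -153/37; -153/37 447/259]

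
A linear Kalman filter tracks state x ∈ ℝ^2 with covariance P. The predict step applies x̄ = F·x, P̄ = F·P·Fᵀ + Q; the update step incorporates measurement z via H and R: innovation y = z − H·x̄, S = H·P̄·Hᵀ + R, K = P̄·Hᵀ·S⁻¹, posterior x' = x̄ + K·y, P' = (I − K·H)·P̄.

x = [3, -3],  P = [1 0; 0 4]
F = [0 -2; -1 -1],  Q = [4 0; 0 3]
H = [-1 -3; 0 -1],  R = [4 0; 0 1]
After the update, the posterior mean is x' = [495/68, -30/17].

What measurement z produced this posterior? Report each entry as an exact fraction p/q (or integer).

x̄ = F·x = [6, 0]
P̄ = F·P·Fᵀ + Q = [20 8; 8 8]
S = H·P̄·Hᵀ + R = [144 32; 32 9]
K = P̄·Hᵀ·S⁻¹ = [-35/68 16/17; -2/17 -8/17]
x' − x̄ = [87/68, -30/17] = K·y
y = (KᵀK)⁻¹·Kᵀ·(x' − x̄) = [3, 3]
z = y + H·x̄ = [3, 3] + [-6, 0] = [-3, 3]

z = [-3, 3]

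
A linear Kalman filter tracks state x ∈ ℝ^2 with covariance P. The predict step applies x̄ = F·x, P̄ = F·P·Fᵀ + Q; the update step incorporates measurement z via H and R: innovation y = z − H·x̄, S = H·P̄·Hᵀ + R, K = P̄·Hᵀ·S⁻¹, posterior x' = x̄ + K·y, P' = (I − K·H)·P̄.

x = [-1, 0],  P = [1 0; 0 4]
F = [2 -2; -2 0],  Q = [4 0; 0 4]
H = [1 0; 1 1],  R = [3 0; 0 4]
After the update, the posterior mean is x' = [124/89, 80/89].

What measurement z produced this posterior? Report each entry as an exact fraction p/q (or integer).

x̄ = F·x = [-2, 2]
P̄ = F·P·Fᵀ + Q = [24 -4; -4 8]
S = H·P̄·Hᵀ + R = [27 20; 20 28]
K = P̄·Hᵀ·S⁻¹ = [68/89 15/89; -48/89 47/89]
x' − x̄ = [302/89, -98/89] = K·y
y = (KᵀK)⁻¹·Kᵀ·(x' − x̄) = [4, 2]
z = y + H·x̄ = [4, 2] + [-2, 0] = [2, 2]

z = [2, 2]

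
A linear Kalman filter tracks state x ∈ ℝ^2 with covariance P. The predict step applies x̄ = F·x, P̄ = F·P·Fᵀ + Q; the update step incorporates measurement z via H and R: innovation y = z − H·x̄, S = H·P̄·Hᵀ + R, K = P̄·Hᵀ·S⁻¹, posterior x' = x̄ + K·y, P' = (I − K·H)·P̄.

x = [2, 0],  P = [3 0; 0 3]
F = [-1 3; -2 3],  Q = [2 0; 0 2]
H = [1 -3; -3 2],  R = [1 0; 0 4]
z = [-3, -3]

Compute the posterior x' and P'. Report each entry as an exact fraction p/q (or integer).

x' = [365/171, 289/171]
P' = [3016/3933 1382/3933; 1382/3933 1021/3933]

x̄ = F·x = [-2, -4]
P̄ = F·P·Fᵀ + Q = [32 33; 33 41]
y = z − H·x̄ = [-13, -1]
S = H·P̄·Hᵀ + R = [204 21; 21 60]
K = P̄·Hᵀ·S⁻¹ = [-1130/3933 -1571/3933; -1681/3933 -526/3933]
x' = x̄ + K·y = [365/171, 289/171]
P' = (I − K·H)·P̄ = [3016/3933 1382/3933; 1382/3933 1021/3933]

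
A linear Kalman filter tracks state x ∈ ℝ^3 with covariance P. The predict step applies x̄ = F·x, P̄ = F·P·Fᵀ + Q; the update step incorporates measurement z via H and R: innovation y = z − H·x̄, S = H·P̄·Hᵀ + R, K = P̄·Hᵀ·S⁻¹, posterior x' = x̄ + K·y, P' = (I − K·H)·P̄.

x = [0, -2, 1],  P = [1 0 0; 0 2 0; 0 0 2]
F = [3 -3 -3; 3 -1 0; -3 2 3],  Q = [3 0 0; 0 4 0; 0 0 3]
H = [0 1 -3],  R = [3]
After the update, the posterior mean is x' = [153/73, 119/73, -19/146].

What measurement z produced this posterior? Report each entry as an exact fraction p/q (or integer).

z = [2]

x̄ = F·x = [3, 2, -1]
P̄ = F·P·Fᵀ + Q = [48 15 -39; 15 15 -13; -39 -13 38]
S = H·P̄·Hᵀ + R = [438]
K = P̄·Hᵀ·S⁻¹ = [22/73; 9/73; -127/438]
x' − x̄ = [-66/73, -27/73, 127/146] = K·y
y = (KᵀK)⁻¹·Kᵀ·(x' − x̄) = [-3]
z = y + H·x̄ = [-3] + [5] = [2]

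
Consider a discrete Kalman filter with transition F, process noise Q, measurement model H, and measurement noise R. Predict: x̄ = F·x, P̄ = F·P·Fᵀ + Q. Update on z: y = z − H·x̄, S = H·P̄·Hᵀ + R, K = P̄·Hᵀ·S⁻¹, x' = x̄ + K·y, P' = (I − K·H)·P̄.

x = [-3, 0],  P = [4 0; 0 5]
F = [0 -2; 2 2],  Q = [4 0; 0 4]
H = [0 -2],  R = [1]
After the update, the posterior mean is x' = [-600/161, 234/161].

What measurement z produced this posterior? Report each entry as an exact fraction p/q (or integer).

x̄ = F·x = [0, -6]
P̄ = F·P·Fᵀ + Q = [24 -20; -20 40]
S = H·P̄·Hᵀ + R = [161]
K = P̄·Hᵀ·S⁻¹ = [40/161; -80/161]
x' − x̄ = [-600/161, 1200/161] = K·y
y = (KᵀK)⁻¹·Kᵀ·(x' − x̄) = [-15]
z = y + H·x̄ = [-15] + [12] = [-3]

z = [-3]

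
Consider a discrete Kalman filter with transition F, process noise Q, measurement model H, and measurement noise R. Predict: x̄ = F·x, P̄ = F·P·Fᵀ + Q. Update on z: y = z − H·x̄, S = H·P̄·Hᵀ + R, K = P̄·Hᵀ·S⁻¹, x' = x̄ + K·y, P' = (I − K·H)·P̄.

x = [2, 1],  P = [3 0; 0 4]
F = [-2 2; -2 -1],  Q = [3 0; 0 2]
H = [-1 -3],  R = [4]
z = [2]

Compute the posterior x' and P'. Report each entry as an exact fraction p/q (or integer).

x' = [203/221, -235/221]
P' = [5002/221 -1610/221; -1610/221 614/221]

x̄ = F·x = [-2, -5]
P̄ = F·P·Fᵀ + Q = [31 4; 4 18]
y = z − H·x̄ = [-15]
S = H·P̄·Hᵀ + R = [221]
K = P̄·Hᵀ·S⁻¹ = [-43/221; -58/221]
x' = x̄ + K·y = [203/221, -235/221]
P' = (I − K·H)·P̄ = [5002/221 -1610/221; -1610/221 614/221]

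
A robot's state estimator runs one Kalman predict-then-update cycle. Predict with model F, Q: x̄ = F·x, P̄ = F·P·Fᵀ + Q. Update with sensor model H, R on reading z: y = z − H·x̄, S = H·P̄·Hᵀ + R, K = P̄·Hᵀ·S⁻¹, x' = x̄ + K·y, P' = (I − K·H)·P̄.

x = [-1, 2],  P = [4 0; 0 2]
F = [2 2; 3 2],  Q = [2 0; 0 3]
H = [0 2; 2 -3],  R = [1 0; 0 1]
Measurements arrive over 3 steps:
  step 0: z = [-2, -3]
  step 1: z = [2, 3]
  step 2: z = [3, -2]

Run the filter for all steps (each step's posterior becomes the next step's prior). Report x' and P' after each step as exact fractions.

step 0: x̄ = F·x = [2, 1]
step 0: P̄ = F·P·Fᵀ + Q = [26 32; 32 47]
step 0: y = z − H·x̄ = [-4, -4]
step 0: S = H·P̄·Hᵀ + R = [189 -154; -154 144]
step 0: K = P̄·Hᵀ·S⁻¹ = [122/175 11/25; 839/1750 -11/500]
step 0: x' = x̄ + K·y = [-446/175, -726/875]
step 0: P' = (I − K·H)·P̄ = [26/35 61/175; 61/175 839/3500]
step 1: x̄ = F·x = [-5912/875, -8142/875]
step 1: P̄ = F·P·Fᵀ + Q = [7629/875 7789/875; 7789/875 12974/875]
step 1: y = z − H·x̄ = [18034/875, -9977/875]
step 1: S = H·P̄·Hᵀ + R = [52771/875 -46688/875; -46688/875 54689/875]
step 1: K = P̄·Hᵀ·S⁻¹ = [540974/807113 342155/807113; 376212/807113 -23344/807113]
step 1: x' = x̄ + K·y = [1794963/807113, 509710/807113]
step 1: P' = (I − K·H)·P̄ = [576808/807113 270487/807113; 270487/807113 188106/807113]
step 2: x̄ = F·x = [4609346/807113, 6404309/807113]
step 2: P̄ = F·P·Fᵀ + Q = [6837778/807113 6918142/807113; 6918142/807113 11610879/807113]
step 2: y = z − H·x̄ = [-10387279/807113, 8380009/807113]
step 2: S = H·P̄·Hᵀ + R = [47250629/807113 -41992706/807113; -41992706/807113 49638432/807113]
step 2: K = P̄·Hᵀ·S⁻¹ = [120661709/180290671 152730749/360581342; 167881063/360581342 -20996353/721162684]
step 2: x' = x̄ + K·y = [539249827/360581342, 1183160425/721162684]
step 2: P' = (I − K·H)·P̄ = [128678969/180290671 120661709/360581342; 120661709/360581342 167881063/721162684]

step 0: x' = [-446/175, -726/875], P' = [26/35 61/175; 61/175 839/3500]
step 1: x' = [1794963/807113, 509710/807113], P' = [576808/807113 270487/807113; 270487/807113 188106/807113]
step 2: x' = [539249827/360581342, 1183160425/721162684], P' = [128678969/180290671 120661709/360581342; 120661709/360581342 167881063/721162684]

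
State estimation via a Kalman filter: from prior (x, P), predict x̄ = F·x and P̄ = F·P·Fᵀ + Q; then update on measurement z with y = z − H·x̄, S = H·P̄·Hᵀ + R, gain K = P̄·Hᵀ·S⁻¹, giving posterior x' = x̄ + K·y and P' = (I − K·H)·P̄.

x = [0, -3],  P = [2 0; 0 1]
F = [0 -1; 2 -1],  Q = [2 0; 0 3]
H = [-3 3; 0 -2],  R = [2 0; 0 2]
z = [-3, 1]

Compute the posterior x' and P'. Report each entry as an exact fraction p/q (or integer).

x' = [820/797, -81/797]
P' = [461/797 317/797; 317/797 339/797]

x̄ = F·x = [3, 3]
P̄ = F·P·Fᵀ + Q = [3 1; 1 12]
y = z − H·x̄ = [-3, 7]
S = H·P̄·Hᵀ + R = [119 -66; -66 50]
K = P̄·Hᵀ·S⁻¹ = [-216/797 -317/797; 33/797 -339/797]
x' = x̄ + K·y = [820/797, -81/797]
P' = (I − K·H)·P̄ = [461/797 317/797; 317/797 339/797]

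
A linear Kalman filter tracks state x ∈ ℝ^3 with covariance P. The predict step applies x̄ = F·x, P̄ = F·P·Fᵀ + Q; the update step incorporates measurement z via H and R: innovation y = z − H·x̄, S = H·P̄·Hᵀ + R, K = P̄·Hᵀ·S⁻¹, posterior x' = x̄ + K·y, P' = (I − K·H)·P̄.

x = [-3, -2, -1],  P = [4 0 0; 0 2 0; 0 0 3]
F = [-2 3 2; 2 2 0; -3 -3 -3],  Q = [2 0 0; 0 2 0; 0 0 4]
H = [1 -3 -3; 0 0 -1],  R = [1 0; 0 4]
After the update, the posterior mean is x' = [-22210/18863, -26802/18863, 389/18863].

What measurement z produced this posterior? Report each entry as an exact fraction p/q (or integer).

x̄ = F·x = [-2, -10, 18]
P̄ = F·P·Fᵀ + Q = [48 -4 -12; -4 26 -36; -12 -36 85]
S = H·P̄·Hᵀ + R = [496 159; 159 89]
K = P̄·Hᵀ·S⁻¹ = [6636/18863 -9312/18863; -3410/18863 13722/18863; -636/18863 -16879/18863]
x' − x̄ = [15516/18863, 161828/18863, -339145/18863] = K·y
y = (KᵀK)⁻¹·Kᵀ·(x' − x̄) = [29, 19]
z = y + H·x̄ = [29, 19] + [-26, -18] = [3, 1]

z = [3, 1]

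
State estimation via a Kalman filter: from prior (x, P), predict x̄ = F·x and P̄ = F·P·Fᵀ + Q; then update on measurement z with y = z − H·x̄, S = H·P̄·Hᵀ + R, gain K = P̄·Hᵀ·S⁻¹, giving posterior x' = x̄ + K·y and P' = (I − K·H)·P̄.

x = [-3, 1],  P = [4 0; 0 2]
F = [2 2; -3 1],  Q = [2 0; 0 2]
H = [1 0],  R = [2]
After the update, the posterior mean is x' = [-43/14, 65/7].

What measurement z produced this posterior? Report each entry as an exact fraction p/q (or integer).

x̄ = F·x = [-4, 10]
P̄ = F·P·Fᵀ + Q = [26 -20; -20 40]
S = H·P̄·Hᵀ + R = [28]
K = P̄·Hᵀ·S⁻¹ = [13/14; -5/7]
x' − x̄ = [13/14, -5/7] = K·y
y = (KᵀK)⁻¹·Kᵀ·(x' − x̄) = [1]
z = y + H·x̄ = [1] + [-4] = [-3]

z = [-3]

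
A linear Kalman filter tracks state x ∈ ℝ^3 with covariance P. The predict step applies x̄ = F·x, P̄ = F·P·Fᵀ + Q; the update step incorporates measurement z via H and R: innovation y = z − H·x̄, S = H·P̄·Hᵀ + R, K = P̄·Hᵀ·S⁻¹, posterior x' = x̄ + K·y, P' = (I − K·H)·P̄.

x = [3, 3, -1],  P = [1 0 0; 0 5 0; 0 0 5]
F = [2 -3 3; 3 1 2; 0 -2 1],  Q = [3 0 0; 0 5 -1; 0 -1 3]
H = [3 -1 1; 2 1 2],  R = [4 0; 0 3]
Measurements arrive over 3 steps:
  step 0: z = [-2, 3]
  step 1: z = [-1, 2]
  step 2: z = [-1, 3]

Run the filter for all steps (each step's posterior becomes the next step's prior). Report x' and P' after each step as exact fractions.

step 0: x̄ = F·x = [-6, 10, -7]
step 0: P̄ = F·P·Fᵀ + Q = [97 21 45; 21 39 -1; 45 -1 28]
step 0: y = z − H·x̄ = [33, 19]
step 0: S = H·P̄·Hᵀ + R = [1090 981; 981 982]
step 0: K = P̄·Hᵀ·S⁻¹ = [10125/108019 215/991; -54913/108019 583/991; 18803/108019 -26/991]
step 0: x' = x̄ + K·y = [131276/108019, 475454/108019, -189480/108019]
step 0: P' = (I − K·H)·P̄ = [140793/108019 184159/108019 -197720/108019; 184159/108019 455527/108019 -316602/108019; -197720/108019 -316602/108019 351770/108019]
step 1: x̄ = F·x = [-1732250/108019, 490322/108019, -1140388/108019]
step 1: P̄ = F·P·Fᵀ + Q = [9269190/108019 -1320870/108019 5505814/108019; -1320870/108019 1135745/108019 -1063841/108019; 5505814/108019 -1063841/108019 3764343/108019]
step 1: y = z − H·x̄ = [6719441/108019, 5470992/108019]
step 1: S = H·P̄·Hᵀ + R = [131842660/108019 105797564/108019; 105797564/108019 88101602/108019]
step 1: K = P̄·Hᵀ·S⁻¹ = [149879251/977663674 66637512/488831837; -366752989/977663674 400095549/977663674; 36585665/488831837 106068041/977663674]
step 1: x' = x̄ + K·y = [395240421/977663674, 1887764973/977663674, -198798745/488831837]
step 1: P' = (I − K·H)·P̄ = [504333763/488831837 539243528/488831837 -673999259/488831837; 539243528/488831837 2816086261/977663674 -1886386863/977663674; -673999259/488831837 -1886386863/977663674 2450294011/977663674]
step 2: x̄ = F·x = [-466585119/75204898, 1139145628/488831837, -2086563718/488831837]
step 2: P̄ = F·P·Fᵀ + Q = [2277008470/37602449 -273412273/37602449 1315959081/37602449; -273412273/37602449 9332981077/977663674 -6565005475/977663674; 1315959081/37602449 -6565005475/977663674 24193177529/977663674]
step 2: y = z − H·x̄ = [23670574659/977663674, 812775682/37602449]
step 2: S = H·P̄·Hᵀ + R = [415664368728/488831837 25670864251/37602449; 25670864251/37602449 43451704127/75204898]
step 2: K = P̄·Hᵀ·S⁻¹ = [29199477063/189738073439 336277185284/2466594954707; -354190594623/948690367195 388250140793/948690367195; 69604208373/948690367195 1337978992101/12332974773535]
step 2: x' = x̄ + K·y = [1155878684620/2466594954707, 4054697345547/1897380734390, -3629567136001/24665949547070]
step 2: P' = (I − K·H)·P̄ = [2542614060762/2466594954707 208783132932/189738073439 -3395288646894/2466594954707; 208783132932/189738073439 2724645946001/948690367195 -1823863426471/948690367195; -3395288646894/2466594954707 -1823863426471/948690367195 30838523994683/12332974773535]

step 0: x' = [131276/108019, 475454/108019, -189480/108019], P' = [140793/108019 184159/108019 -197720/108019; 184159/108019 455527/108019 -316602/108019; -197720/108019 -316602/108019 351770/108019]
step 1: x' = [395240421/977663674, 1887764973/977663674, -198798745/488831837], P' = [504333763/488831837 539243528/488831837 -673999259/488831837; 539243528/488831837 2816086261/977663674 -1886386863/977663674; -673999259/488831837 -1886386863/977663674 2450294011/977663674]
step 2: x' = [1155878684620/2466594954707, 4054697345547/1897380734390, -3629567136001/24665949547070], P' = [2542614060762/2466594954707 208783132932/189738073439 -3395288646894/2466594954707; 208783132932/189738073439 2724645946001/948690367195 -1823863426471/948690367195; -3395288646894/2466594954707 -1823863426471/948690367195 30838523994683/12332974773535]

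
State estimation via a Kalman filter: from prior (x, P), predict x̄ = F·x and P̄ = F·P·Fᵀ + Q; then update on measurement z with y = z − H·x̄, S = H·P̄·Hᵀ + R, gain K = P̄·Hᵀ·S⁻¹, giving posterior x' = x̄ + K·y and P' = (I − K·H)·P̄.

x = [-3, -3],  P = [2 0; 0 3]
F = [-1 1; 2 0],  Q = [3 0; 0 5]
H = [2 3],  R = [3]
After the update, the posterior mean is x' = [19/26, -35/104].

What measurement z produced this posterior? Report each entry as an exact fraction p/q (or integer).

x̄ = F·x = [0, -6]
P̄ = F·P·Fᵀ + Q = [8 -4; -4 13]
S = H·P̄·Hᵀ + R = [104]
K = P̄·Hᵀ·S⁻¹ = [1/26; 31/104]
x' − x̄ = [19/26, 589/104] = K·y
y = (KᵀK)⁻¹·Kᵀ·(x' − x̄) = [19]
z = y + H·x̄ = [19] + [-18] = [1]

z = [1]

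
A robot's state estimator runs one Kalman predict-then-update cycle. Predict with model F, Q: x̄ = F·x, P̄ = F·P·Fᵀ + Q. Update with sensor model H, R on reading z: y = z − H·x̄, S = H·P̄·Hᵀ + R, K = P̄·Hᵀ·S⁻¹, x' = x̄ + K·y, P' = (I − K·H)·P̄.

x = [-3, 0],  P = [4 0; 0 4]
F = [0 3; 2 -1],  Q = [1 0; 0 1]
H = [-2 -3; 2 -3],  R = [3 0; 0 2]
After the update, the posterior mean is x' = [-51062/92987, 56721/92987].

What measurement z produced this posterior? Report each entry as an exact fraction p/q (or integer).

x̄ = F·x = [0, -6]
P̄ = F·P·Fᵀ + Q = [37 -12; -12 21]
S = H·P̄·Hᵀ + R = [196 41; 41 483]
K = P̄·Hᵀ·S⁻¹ = [-22864/92987 23118/92987; -15270/92987 -15453/92987]
x' − x̄ = [-51062/92987, 614643/92987] = K·y
y = (KᵀK)⁻¹·Kᵀ·(x' − x̄) = [-19, -21]
z = y + H·x̄ = [-19, -21] + [18, 18] = [-1, -3]

z = [-1, -3]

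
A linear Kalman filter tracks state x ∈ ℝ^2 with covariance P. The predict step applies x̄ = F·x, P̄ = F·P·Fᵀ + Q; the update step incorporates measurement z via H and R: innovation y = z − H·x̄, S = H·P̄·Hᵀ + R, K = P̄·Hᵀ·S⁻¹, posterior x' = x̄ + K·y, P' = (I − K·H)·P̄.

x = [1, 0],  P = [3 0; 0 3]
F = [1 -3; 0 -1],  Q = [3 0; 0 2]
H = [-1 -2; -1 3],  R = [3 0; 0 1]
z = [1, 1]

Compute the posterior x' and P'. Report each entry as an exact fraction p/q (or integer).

x' = [-1037/1132, -1/1132]
P' = [2703/2264 615/2264; 615/2264 351/2264]

x̄ = F·x = [1, 0]
P̄ = F·P·Fᵀ + Q = [33 9; 9 5]
y = z − H·x̄ = [2, 2]
S = H·P̄·Hᵀ + R = [92 -6; -6 25]
K = P̄·Hᵀ·S⁻¹ = [-1311/2264 -429/1132; -439/2264 219/1132]
x' = x̄ + K·y = [-1037/1132, -1/1132]
P' = (I − K·H)·P̄ = [2703/2264 615/2264; 615/2264 351/2264]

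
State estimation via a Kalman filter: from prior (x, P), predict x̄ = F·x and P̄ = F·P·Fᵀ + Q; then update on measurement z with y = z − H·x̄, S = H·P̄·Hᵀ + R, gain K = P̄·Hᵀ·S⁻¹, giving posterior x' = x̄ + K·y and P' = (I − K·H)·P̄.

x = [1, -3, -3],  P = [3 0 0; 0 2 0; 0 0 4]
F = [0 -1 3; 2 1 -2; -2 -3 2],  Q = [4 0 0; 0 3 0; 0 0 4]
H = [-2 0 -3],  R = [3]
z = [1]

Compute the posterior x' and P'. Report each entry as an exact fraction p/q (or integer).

x̄ = F·x = [-6, 5, 1]
P̄ = F·P·Fᵀ + Q = [42 -26 30; -26 33 -34; 30 -34 50]
y = z − H·x̄ = [-8]
S = H·P̄·Hᵀ + R = [981]
K = P̄·Hᵀ·S⁻¹ = [-58/327; 154/981; -70/327]
x' = x̄ + K·y = [-1498/327, 3673/981, 887/327]
P' = (I − K·H)·P̄ = [1214/109 430/327 -790/109; 430/327 8657/981 -338/327; -790/109 -338/327 550/109]

x' = [-1498/327, 3673/981, 887/327]
P' = [1214/109 430/327 -790/109; 430/327 8657/981 -338/327; -790/109 -338/327 550/109]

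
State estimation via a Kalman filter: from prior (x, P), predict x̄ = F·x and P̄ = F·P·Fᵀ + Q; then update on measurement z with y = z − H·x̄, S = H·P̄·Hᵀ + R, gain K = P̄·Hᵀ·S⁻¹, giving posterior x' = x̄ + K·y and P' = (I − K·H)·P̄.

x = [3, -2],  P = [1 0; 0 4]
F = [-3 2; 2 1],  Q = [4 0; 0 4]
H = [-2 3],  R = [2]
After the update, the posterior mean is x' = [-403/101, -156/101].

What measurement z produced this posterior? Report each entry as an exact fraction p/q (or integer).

x̄ = F·x = [-13, 4]
P̄ = F·P·Fᵀ + Q = [29 2; 2 12]
S = H·P̄·Hᵀ + R = [202]
K = P̄·Hᵀ·S⁻¹ = [-26/101; 16/101]
x' − x̄ = [910/101, -560/101] = K·y
y = (KᵀK)⁻¹·Kᵀ·(x' − x̄) = [-35]
z = y + H·x̄ = [-35] + [38] = [3]

z = [3]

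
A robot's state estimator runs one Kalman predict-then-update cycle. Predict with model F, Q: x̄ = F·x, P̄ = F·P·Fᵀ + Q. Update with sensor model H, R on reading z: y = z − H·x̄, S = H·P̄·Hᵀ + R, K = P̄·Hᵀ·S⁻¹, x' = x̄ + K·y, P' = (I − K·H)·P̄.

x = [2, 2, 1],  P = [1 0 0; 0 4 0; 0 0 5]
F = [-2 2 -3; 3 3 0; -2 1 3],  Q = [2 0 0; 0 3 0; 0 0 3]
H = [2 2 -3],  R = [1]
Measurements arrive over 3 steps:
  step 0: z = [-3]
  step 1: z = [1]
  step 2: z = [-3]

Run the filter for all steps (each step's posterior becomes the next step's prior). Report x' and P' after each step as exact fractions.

step 0: x̄ = F·x = [-3, 12, 1]
step 0: P̄ = F·P·Fᵀ + Q = [67 18 -33; 18 48 6; -33 6 56]
step 0: y = z − H·x̄ = [-18]
step 0: S = H·P̄·Hᵀ + R = [1433]
step 0: K = P̄·Hᵀ·S⁻¹ = [269/1433; 114/1433; -222/1433]
step 0: x' = x̄ + K·y = [-9141/1433, 15144/1433, 5429/1433]
step 0: P' = (I − K·H)·P̄ = [23650/1433 -4872/1433 12429/1433; -4872/1433 55788/1433 33906/1433; 12429/1433 33906/1433 30964/1433]
step 1: x̄ = F·x = [32283/1433, 18009/1433, 49713/1433]
step 1: P̄ = F·P·Fᵀ + Q = [380546/1433 -224187/1433 58450/1433; -224187/1433 631545/1433 457095/1433; 58450/1433 457095/1433 507139/1433]
step 1: y = z − H·x̄ = [49988/1433]
step 1: S = H·P̄·Hᵀ + R = [634012/1433]
step 1: K = P̄·Hᵀ·S⁻¹ = [34342/158503; -556569/634012; -15817/20452]
step 1: x' = x̄ + K·y = [4768765/158503, -2861802/158503, 39440/5113]
step 1: P' = (I − K·H)·P̄ = [38799854/158503 -11458911/158503 587608/5113; -11458911/158503 63250563/634012 380499/20452; 587608/5113 380499/20452 1825893/20452]
step 2: x̄ = F·x = [-18929054/158503, 5720889/158503, -8731412/158503]
step 2: P̄ = F·P·Fᵀ + Q = [2483992315/634012 -1313622867/634012 274137457/317006; -1313622867/634012 1142910255/634012 78995937/317006; 274137457/317006 78995937/317006 143782274/158503]
step 2: y = z − H·x̄ = [-253415/158503]
step 2: S = H·P̄·Hᵀ + R = [175055441/158503]
step 2: K = P̄·Hᵀ·S⁻¹ = [347957077/350110882; -407700423/350110882; -78213428/175055441]
step 2: x' = x̄ + K·y = [-42367938361/350110882, 13288473381/350110882, -9518184024/175055441]
step 2: P' = (I − K·H)·P̄ = [989767520831/350110882 -138947816148/175055441 474465273331/350110882; -138947816148/175055441 106789851921/350110882 -113934620109/350110882; 474465273331/350110882 -113934620109/350110882 120202955550/175055441]

step 0: x' = [-9141/1433, 15144/1433, 5429/1433], P' = [23650/1433 -4872/1433 12429/1433; -4872/1433 55788/1433 33906/1433; 12429/1433 33906/1433 30964/1433]
step 1: x' = [4768765/158503, -2861802/158503, 39440/5113], P' = [38799854/158503 -11458911/158503 587608/5113; -11458911/158503 63250563/634012 380499/20452; 587608/5113 380499/20452 1825893/20452]
step 2: x' = [-42367938361/350110882, 13288473381/350110882, -9518184024/175055441], P' = [989767520831/350110882 -138947816148/175055441 474465273331/350110882; -138947816148/175055441 106789851921/350110882 -113934620109/350110882; 474465273331/350110882 -113934620109/350110882 120202955550/175055441]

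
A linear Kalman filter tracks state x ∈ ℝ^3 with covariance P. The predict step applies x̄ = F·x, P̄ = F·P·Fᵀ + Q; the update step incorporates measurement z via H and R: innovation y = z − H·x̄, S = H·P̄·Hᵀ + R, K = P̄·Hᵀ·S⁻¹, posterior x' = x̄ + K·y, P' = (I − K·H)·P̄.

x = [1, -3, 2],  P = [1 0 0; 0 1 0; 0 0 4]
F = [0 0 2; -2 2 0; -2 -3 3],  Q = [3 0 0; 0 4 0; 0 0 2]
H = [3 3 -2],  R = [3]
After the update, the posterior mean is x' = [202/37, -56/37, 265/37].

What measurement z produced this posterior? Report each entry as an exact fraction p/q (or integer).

x̄ = F·x = [4, -8, 13]
P̄ = F·P·Fᵀ + Q = [19 0 24; 0 12 -2; 24 -2 51]
S = H·P̄·Hᵀ + R = [222]
K = P̄·Hᵀ·S⁻¹ = [3/74; 20/111; -6/37]
x' − x̄ = [54/37, 240/37, -216/37] = K·y
y = (KᵀK)⁻¹·Kᵀ·(x' − x̄) = [36]
z = y + H·x̄ = [36] + [-38] = [-2]

z = [-2]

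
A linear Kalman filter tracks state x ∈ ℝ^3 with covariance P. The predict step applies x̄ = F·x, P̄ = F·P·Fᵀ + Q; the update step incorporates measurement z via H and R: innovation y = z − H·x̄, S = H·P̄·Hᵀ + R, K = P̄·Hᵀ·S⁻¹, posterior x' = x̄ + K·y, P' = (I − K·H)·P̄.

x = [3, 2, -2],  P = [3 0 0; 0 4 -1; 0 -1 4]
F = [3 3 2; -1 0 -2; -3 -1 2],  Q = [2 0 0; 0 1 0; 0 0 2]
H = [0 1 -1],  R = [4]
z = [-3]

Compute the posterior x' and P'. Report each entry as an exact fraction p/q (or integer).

x' = [47/5, -24/5, -13/5]
P' = [6491/95 -2037/95 -2069/95; -2037/95 1059/95 943/95; -2069/95 943/95 1191/95]

x̄ = F·x = [11, 1, -15]
P̄ = F·P·Fᵀ + Q = [69 -19 -27; -19 20 -9; -27 -9 53]
y = z − H·x̄ = [-19]
S = H·P̄·Hᵀ + R = [95]
K = P̄·Hᵀ·S⁻¹ = [8/95; 29/95; -62/95]
x' = x̄ + K·y = [47/5, -24/5, -13/5]
P' = (I − K·H)·P̄ = [6491/95 -2037/95 -2069/95; -2037/95 1059/95 943/95; -2069/95 943/95 1191/95]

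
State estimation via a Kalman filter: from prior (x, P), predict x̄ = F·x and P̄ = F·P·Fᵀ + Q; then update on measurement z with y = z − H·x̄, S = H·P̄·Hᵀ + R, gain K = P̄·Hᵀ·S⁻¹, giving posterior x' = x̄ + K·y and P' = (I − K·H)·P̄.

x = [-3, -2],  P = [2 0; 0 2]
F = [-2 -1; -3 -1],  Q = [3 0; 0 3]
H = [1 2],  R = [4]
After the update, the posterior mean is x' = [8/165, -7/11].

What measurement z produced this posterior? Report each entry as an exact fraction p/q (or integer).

z = [-2]

x̄ = F·x = [8, 11]
P̄ = F·P·Fᵀ + Q = [13 14; 14 23]
S = H·P̄·Hᵀ + R = [165]
K = P̄·Hᵀ·S⁻¹ = [41/165; 4/11]
x' − x̄ = [-1312/165, -128/11] = K·y
y = (KᵀK)⁻¹·Kᵀ·(x' − x̄) = [-32]
z = y + H·x̄ = [-32] + [30] = [-2]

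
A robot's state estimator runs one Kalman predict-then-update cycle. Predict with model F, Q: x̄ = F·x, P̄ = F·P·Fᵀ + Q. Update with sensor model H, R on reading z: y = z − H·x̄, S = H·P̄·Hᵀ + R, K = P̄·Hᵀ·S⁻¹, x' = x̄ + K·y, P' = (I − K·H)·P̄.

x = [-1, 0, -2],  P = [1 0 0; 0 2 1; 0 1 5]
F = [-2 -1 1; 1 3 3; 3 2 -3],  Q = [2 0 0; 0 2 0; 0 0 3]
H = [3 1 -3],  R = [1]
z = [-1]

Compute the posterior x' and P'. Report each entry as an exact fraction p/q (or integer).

x' = [1500/1261, -5767/1261, 3/1261]
P' = [3871/1261 -11573/1261 -20/1261; -11573/1261 64308/1261 9795/1261; -20/1261 9795/1261 3329/1261]

x̄ = F·x = [0, -7, 3]
P̄ = F·P·Fᵀ + Q = [11 7 -20; 7 84 -33; -20 -33 53]
y = z − H·x̄ = [15]
S = H·P̄·Hᵀ + R = [1261]
K = P̄·Hᵀ·S⁻¹ = [100/1261; 204/1261; -252/1261]
x' = x̄ + K·y = [1500/1261, -5767/1261, 3/1261]
P' = (I − K·H)·P̄ = [3871/1261 -11573/1261 -20/1261; -11573/1261 64308/1261 9795/1261; -20/1261 9795/1261 3329/1261]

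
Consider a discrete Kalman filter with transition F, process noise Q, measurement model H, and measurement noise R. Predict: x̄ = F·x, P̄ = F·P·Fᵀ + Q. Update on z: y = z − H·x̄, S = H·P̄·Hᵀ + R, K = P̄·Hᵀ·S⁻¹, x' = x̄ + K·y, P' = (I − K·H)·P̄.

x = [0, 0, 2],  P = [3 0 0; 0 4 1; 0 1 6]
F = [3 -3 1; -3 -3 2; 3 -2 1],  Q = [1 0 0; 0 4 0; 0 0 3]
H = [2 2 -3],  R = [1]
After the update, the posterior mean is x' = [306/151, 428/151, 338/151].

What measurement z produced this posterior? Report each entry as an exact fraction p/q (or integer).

x̄ = F·x = [2, 4, 2]
P̄ = F·P·Fᵀ + Q = [64 12 52; 12 79 2; 52 2 48]
S = H·P̄·Hᵀ + R = [453]
K = P̄·Hᵀ·S⁻¹ = [-4/453; 176/453; -12/151]
x' − x̄ = [4/151, -176/151, 36/151] = K·y
y = (KᵀK)⁻¹·Kᵀ·(x' − x̄) = [-3]
z = y + H·x̄ = [-3] + [6] = [3]

z = [3]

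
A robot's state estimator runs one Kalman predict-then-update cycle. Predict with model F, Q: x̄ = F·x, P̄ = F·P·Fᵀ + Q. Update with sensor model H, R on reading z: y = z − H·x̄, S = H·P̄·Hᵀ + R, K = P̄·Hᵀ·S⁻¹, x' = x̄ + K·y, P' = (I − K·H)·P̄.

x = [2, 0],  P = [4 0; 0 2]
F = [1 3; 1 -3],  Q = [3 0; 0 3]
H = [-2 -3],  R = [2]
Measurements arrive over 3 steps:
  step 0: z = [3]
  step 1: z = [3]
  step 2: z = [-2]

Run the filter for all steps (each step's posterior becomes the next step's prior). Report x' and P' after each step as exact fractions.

step 0: x' = [214/159, -293/159], P' = [3911/159 -2602/159; -2602/159 1766/159]
step 1: x' = [-211577/99124, 10684/24781], P' = [1369681/198248 -232715/49562; -232715/49562 84548/24781]
step 2: x' = [-193005466/76383449, 177746822/76383449], P' = [521621480/76383449 -353894242/76383449; -353894242/76383449 256913210/76383449]

step 0: x̄ = F·x = [2, 2]
step 0: P̄ = F·P·Fᵀ + Q = [25 -14; -14 25]
step 0: y = z − H·x̄ = [13]
step 0: S = H·P̄·Hᵀ + R = [159]
step 0: K = P̄·Hᵀ·S⁻¹ = [-8/159; -47/159]
step 0: x' = x̄ + K·y = [214/159, -293/159]
step 0: P' = (I − K·H)·P̄ = [3911/159 -2602/159; -2602/159 1766/159]
step 1: x̄ = F·x = [-665/159, 1093/159]
step 1: P̄ = F·P·Fᵀ + Q = [4670/159 -11983/159; -11983/159 35894/159]
step 1: y = z − H·x̄ = [2426/159]
step 1: S = H·P̄·Hᵀ + R = [198248/159]
step 1: K = P̄·Hᵀ·S⁻¹ = [26609/198248; -20929/49562]
step 1: x' = x̄ + K·y = [-211577/99124, 10684/24781]
step 1: P' = (I − K·H)·P̄ = [1369681/198248 -232715/49562; -232715/49562 84548/24781]
step 2: x̄ = F·x = [-83369/99124, -339785/99124]
step 2: P̄ = F·P·Fᵀ + Q = [2466721/198248 -4717775/198248; -4717775/198248 13637041/198248]
step 2: y = z − H·x̄ = [-1384341/99124]
step 2: S = H·P̄·Hᵀ + R = [76383449/198248]
step 2: K = P̄·Hᵀ·S⁻¹ = [9219883/76383449; -31475573/76383449]
step 2: x' = x̄ + K·y = [-193005466/76383449, 177746822/76383449]
step 2: P' = (I − K·H)·P̄ = [521621480/76383449 -353894242/76383449; -353894242/76383449 256913210/76383449]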